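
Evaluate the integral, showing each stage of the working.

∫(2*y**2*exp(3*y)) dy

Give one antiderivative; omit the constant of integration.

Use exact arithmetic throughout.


Step 1. Integrate ∫(2*y**2*exp(3*y)) dy by parts with u = y**2, dv = (2*exp(3*y)) dy, so v = 2*exp(3*y)/3: now 2*y**2*exp(3*y)/3 + ∫(-4*y*exp(3*y)/3) dy.
Step 2. Integrate ∫(-4*y*exp(3*y)/3) dy by parts with u = y, dv = (-4*exp(3*y)/3) dy, so v = -4*exp(3*y)/9: now 2*y**2*exp(3*y)/3 - 4*y*exp(3*y)/9 + ∫(4*exp(3*y)/9) dy.
Step 3. Evaluate the standard form: now 2*y**2*exp(3*y)/3 - 4*y*exp(3*y)/9 + 4*exp(3*y)/27.
Answer: 2*y**2*exp(3*y)/3 - 4*y*exp(3*y)/9 + 4*exp(3*y)/27.


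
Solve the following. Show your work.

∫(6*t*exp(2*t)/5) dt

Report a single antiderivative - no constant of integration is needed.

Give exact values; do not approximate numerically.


Step 1. Integrate ∫(6*t*exp(2*t)/5) dt by parts with u = t, dv = (6*exp(2*t)/5) dt, so v = 3*exp(2*t)/5: now 3*t*exp(2*t)/5 + ∫(-3*exp(2*t)/5) dt.
Step 2. Evaluate the standard form: now 3*t*exp(2*t)/5 - 3*exp(2*t)/10.
Answer: 3*t*exp(2*t)/5 - 3*exp(2*t)/10.


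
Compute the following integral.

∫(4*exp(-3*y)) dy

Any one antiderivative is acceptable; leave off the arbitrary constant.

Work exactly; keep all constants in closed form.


Answer: -4*exp(-3*y)/3.


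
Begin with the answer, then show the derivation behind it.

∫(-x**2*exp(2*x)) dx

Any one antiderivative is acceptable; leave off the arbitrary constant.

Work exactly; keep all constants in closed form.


The answer is -x**2*exp(2*x)/2 + x*exp(2*x)/2 - exp(2*x)/4.
Step 1. Integrate ∫(-x**2*exp(2*x)) dx by parts with u = x**2, dv = (-exp(2*x)) dx, so v = -exp(2*x)/2: now -x**2*exp(2*x)/2 + ∫(x*exp(2*x)) dx.
Step 2. Integrate ∫(x*exp(2*x)) dx by parts with u = x, dv = (exp(2*x)) dx, so v = exp(2*x)/2: now -x**2*exp(2*x)/2 + x*exp(2*x)/2 + ∫(-exp(2*x)/2) dx.
Step 3. Evaluate the standard form: now -x**2*exp(2*x)/2 + x*exp(2*x)/2 - exp(2*x)/4.
Answer: -x**2*exp(2*x)/2 + x*exp(2*x)/2 - exp(2*x)/4.


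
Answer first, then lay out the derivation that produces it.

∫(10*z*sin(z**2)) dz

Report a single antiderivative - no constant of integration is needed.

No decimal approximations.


The answer is -5*cos(z**2).
Step 1. Substitute u = z**2, turning ∫(10*z*sin(z**2)) dz into ∫(5*sin(u)) du: now ∫(5*sin(u)) du.
Step 2. Evaluate the standard form: now -5*cos(u).
Step 3. Substitute back u = z**2: now -5*cos(z**2).
Answer: -5*cos(z**2).


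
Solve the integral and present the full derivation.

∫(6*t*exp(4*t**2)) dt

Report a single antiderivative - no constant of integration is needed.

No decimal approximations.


Step 1. Substitute u = t**2, turning ∫(6*t*exp(4*t**2)) dt into ∫(3*exp(4*u)) du: now ∫(3*exp(4*u)) du.
Step 2. Evaluate the standard form: now 3*exp(4*u)/4.
Step 3. Substitute back u = t**2: now 3*exp(4*t**2)/4.
Answer: 3*exp(4*t**2)/4.


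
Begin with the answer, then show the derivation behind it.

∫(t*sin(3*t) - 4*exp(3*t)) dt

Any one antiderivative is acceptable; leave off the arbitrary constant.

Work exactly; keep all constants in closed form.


The answer is -t*cos(3*t)/3 - 4*exp(3*t)/3 + sin(3*t)/9.
Step 1. Rewrite: now ∫(t*sin(3*t)) dt + ∫(-4*exp(3*t)) dt.
Step 2. Integrate ∫(t*sin(3*t)) dt by parts with u = t, dv = (sin(3*t)) dt, so v = -cos(3*t)/3: now -t*cos(3*t)/3 + ∫(-4*exp(3*t)) dt + ∫(cos(3*t)/3) dt.
Step 3. Evaluate the standard form: now -t*cos(3*t)/3 + sin(3*t)/9 + ∫(-4*exp(3*t)) dt.
Step 4. Evaluate the standard form: now -t*cos(3*t)/3 - 4*exp(3*t)/3 + sin(3*t)/9.
Answer: -t*cos(3*t)/3 - 4*exp(3*t)/3 + sin(3*t)/9.


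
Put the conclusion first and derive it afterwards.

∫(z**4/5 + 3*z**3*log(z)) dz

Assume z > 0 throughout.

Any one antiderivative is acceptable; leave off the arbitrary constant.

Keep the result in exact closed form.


The answer is z**5/25 + 3*z**4*log(z)/4 - 3*z**4/16.
Step 1. Rewrite: now ∫(z**4/5) dz + ∫(3*z**3*log(z)) dz.
Step 2. Evaluate the standard form: now z**5/25 + ∫(3*z**3*log(z)) dz.
Step 3. Integrate ∫(3*z**3*log(z)) dz by parts with u = log(z), dv = (3*z**3) dz, so v = 3*z**4/4 [assuming z > 0]: now z**5/25 + 3*z**4*log(z)/4 + ∫(-3*z**3/4) dz.
Step 4. Evaluate the standard form: now z**5/25 + 3*z**4*log(z)/4 - 3*z**4/16.
Answer: z**5/25 + 3*z**4*log(z)/4 - 3*z**4/16.


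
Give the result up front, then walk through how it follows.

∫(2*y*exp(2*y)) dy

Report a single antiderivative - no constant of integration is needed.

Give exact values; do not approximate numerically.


The answer is y*exp(2*y) - exp(2*y)/2.
Step 1. Integrate ∫(2*y*exp(2*y)) dy by parts with u = y, dv = (2*exp(2*y)) dy, so v = exp(2*y): now y*exp(2*y) + ∫(-exp(2*y)) dy.
Step 2. Evaluate the standard form: now y*exp(2*y) - exp(2*y)/2.
Answer: y*exp(2*y) - exp(2*y)/2.


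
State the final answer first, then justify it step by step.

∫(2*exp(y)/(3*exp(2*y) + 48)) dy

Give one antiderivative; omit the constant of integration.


The answer is atan(exp(y)/4)/6.
Step 1. Substitute u = exp(y), turning ∫(2*exp(y)/(3*exp(2*y) + 48)) dy into ∫(2/(3*(u**2 + 16))) du: now ∫(2/(3*(u**2 + 16))) du.
Step 2. Evaluate the standard form: now atan(u/4)/6.
Step 3. Substitute back u = exp(y): now atan(exp(y)/4)/6.
Answer: atan(exp(y)/4)/6.


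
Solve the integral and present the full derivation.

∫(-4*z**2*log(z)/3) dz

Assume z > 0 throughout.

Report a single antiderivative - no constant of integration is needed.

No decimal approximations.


Step 1. Integrate ∫(-4*z**2*log(z)/3) dz by parts with u = log(z), dv = (-4*z**2/3) dz, so v = -4*z**3/9 [assuming z > 0]: now -4*z**3*log(z)/9 + ∫(4*z**2/9) dz.
Step 2. Evaluate the standard form: now -4*z**3*log(z)/9 + 4*z**3/27.
Answer: -4*z**3*log(z)/9 + 4*z**3/27.


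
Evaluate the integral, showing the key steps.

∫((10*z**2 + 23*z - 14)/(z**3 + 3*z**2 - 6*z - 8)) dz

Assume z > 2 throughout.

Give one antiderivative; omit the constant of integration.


Step 1. Decompose ∫((10*z**2 + 23*z - 14)/(z**3 + 3*z**2 - 6*z - 8)) dz by partial fractions, (10*z**2 + 23*z - 14)/(z**3 + 3*z**2 - 6*z - 8) = 3/(z + 4) + 3/(z + 1) + 4/(z - 2): now ∫(4/(z - 2)) dz + ∫(3/(z + 1)) dz + ∫(3/(z + 4)) dz.
Step 2. Evaluate the standard form [assuming z > -4]: now 3*log(z + 4) + ∫(4/(z - 2)) dz + ∫(3/(z + 1)) dz.
Step 3. Evaluate the standard form [assuming z > 2]: now 4*log(z - 2) + 3*log(z + 4) + ∫(3/(z + 1)) dz.
Step 4. Evaluate the standard form [assuming z > -1]: now 4*log(z - 2) + 3*log(z + 1) + 3*log(z + 4).
Answer: 4*log(z - 2) + 3*log(z + 1) + 3*log(z + 4).


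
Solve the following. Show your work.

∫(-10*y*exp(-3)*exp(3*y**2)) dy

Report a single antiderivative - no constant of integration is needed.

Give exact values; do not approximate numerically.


Step 1. Substitute u = y**2 - 1, turning ∫(-10*y*exp(-3)*exp(3*y**2)) dy into ∫(-5*exp(3*u)) du: now ∫(-5*exp(3*u)) du.
Step 2. Evaluate the standard form: now -5*exp(3*u)/3.
Step 3. Substitute back u = y**2 - 1: now -5*exp(3*y**2 - 3)/3.
Answer: -5*exp(3*y**2 - 3)/3.


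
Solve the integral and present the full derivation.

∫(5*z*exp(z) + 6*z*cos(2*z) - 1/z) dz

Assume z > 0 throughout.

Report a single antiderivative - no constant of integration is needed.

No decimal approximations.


Step 1. Rewrite: now ∫(-1/z) dz + ∫(5*z*exp(z)) dz + ∫(6*z*cos(2*z)) dz.
Step 2. Integrate ∫(6*z*cos(2*z)) dz by parts with u = z, dv = (6*cos(2*z)) dz, so v = 3*sin(2*z): now 3*z*sin(2*z) + ∫(-1/z) dz + ∫(5*z*exp(z)) dz + ∫(-3*sin(2*z)) dz.
Step 3. Evaluate the standard form: now 3*z*sin(2*z) + 3*cos(2*z)/2 + ∫(-1/z) dz + ∫(5*z*exp(z)) dz.
Step 4. Integrate ∫(5*z*exp(z)) dz by parts with u = z, dv = (5*exp(z)) dz, so v = 5*exp(z): now 5*z*exp(z) + 3*z*sin(2*z) + 3*cos(2*z)/2 + ∫(-1/z) dz + ∫(-5*exp(z)) dz.
Step 5. Evaluate the standard form: now 5*z*exp(z) + 3*z*sin(2*z) - 5*exp(z) + 3*cos(2*z)/2 + ∫(-1/z) dz.
Step 6. Evaluate the standard form [assuming z > 0]: now 5*z*exp(z) + 3*z*sin(2*z) - 5*exp(z) - log(z) + 3*cos(2*z)/2.
Answer: 5*z*exp(z) + 3*z*sin(2*z) - 5*exp(z) - log(z) + 3*cos(2*z)/2.


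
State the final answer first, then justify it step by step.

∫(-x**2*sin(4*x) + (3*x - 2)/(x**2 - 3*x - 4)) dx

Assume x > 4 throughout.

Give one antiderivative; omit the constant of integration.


The answer is x**2*cos(4*x)/4 - x*sin(4*x)/8 + 2*log(x - 4) + log(x + 1) - cos(4*x)/32.
Step 1. Rewrite: now ∫(-x**2*sin(4*x)) dx + ∫((3*x - 2)/(x**2 - 3*x - 4)) dx.
Step 2. Decompose ∫((3*x - 2)/(x**2 - 3*x - 4)) dx by partial fractions, (3*x - 2)/(x**2 - 3*x - 4) = 1/(x + 1) + 2/(x - 4): now ∫(-x**2*sin(4*x)) dx + ∫(2/(x - 4)) dx + ∫(1/(x + 1)) dx.
Step 3. Evaluate the standard form [assuming x > 4]: now 2*log(x - 4) + ∫(-x**2*sin(4*x)) dx + ∫(1/(x + 1)) dx.
Step 4. Evaluate the standard form [assuming x > -1]: now 2*log(x - 4) + log(x + 1) + ∫(-x**2*sin(4*x)) dx.
Step 5. Integrate ∫(-x**2*sin(4*x)) dx by parts with u = x**2, dv = (-sin(4*x)) dx, so v = cos(4*x)/4: now x**2*cos(4*x)/4 + 2*log(x - 4) + log(x + 1) + ∫(-x*cos(4*x)/2) dx.
Step 6. Integrate ∫(-x*cos(4*x)/2) dx by parts with u = x, dv = (-cos(4*x)/2) dx, so v = -sin(4*x)/8: now x**2*cos(4*x)/4 - x*sin(4*x)/8 + 2*log(x - 4) + log(x + 1) + ∫(sin(4*x)/8) dx.
Step 7. Evaluate the standard form: now x**2*cos(4*x)/4 - x*sin(4*x)/8 + 2*log(x - 4) + log(x + 1) - cos(4*x)/32.
Answer: x**2*cos(4*x)/4 - x*sin(4*x)/8 + 2*log(x - 4) + log(x + 1) - cos(4*x)/32.


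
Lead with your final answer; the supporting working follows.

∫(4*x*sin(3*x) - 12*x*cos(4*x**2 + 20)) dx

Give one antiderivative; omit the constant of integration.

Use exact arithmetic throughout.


The answer is -4*x*cos(3*x)/3 + 4*sin(3*x)/9 - 3*sin(4*x**2 + 20)/2.
Step 1. Rewrite: now ∫(4*x*sin(3*x)) dx + ∫(-12*x*cos(4*x**2 + 20)) dx.
Step 2. Substitute u = x**2 + 5, turning ∫(-12*x*cos(4*x**2 + 20)) dx into ∫(-6*cos(4*u)) du: now ∫(4*x*sin(3*x)) dx + ∫(-6*cos(4*u)) du.
Step 3. Evaluate the standard form: now -3*sin(4*u)/2 + ∫(4*x*sin(3*x)) dx.
Step 4. Substitute back u = x**2 + 5: now -3*sin(4*x**2 + 20)/2 + ∫(4*x*sin(3*x)) dx.
Step 5. Integrate ∫(4*x*sin(3*x)) dx by parts with u = x, dv = (4*sin(3*x)) dx, so v = -4*cos(3*x)/3: now -4*x*cos(3*x)/3 - 3*sin(4*x**2 + 20)/2 + ∫(4*cos(3*x)/3) dx.
Step 6. Evaluate the standard form: now -4*x*cos(3*x)/3 + 4*sin(3*x)/9 - 3*sin(4*x**2 + 20)/2.
Answer: -4*x*cos(3*x)/3 + 4*sin(3*x)/9 - 3*sin(4*x**2 + 20)/2.


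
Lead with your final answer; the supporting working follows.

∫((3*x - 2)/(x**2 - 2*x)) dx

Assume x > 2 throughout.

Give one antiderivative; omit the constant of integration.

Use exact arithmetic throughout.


The answer is log(x) + 2*log(x - 2).
Step 1. Decompose ∫((3*x - 2)/(x**2 - 2*x)) dx by partial fractions, (3*x - 2)/(x**2 - 2*x) = 2/(x - 2) + 1/x: now ∫(1/x) dx + ∫(2/(x - 2)) dx.
Step 2. Evaluate the standard form [assuming x > 0]: now log(x) + ∫(2/(x - 2)) dx.
Step 3. Evaluate the standard form [assuming x > 2]: now log(x) + 2*log(x - 2).
Answer: log(x) + 2*log(x - 2).


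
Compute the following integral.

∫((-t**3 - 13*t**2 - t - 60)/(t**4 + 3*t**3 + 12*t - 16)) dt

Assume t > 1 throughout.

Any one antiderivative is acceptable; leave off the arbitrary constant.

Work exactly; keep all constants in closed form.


Answer: -3*log(t - 1) + 2*log(t + 4) + atan(t/2)/2.


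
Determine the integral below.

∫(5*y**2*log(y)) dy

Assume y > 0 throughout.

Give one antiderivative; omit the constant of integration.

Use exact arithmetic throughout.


Answer: 5*y**3*log(y)/3 - 5*y**3/9.


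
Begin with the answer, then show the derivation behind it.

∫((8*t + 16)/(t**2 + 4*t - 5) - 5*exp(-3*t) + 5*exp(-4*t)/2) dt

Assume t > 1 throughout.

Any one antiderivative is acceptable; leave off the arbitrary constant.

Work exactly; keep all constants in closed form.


The answer is 4*log(t - 1) + 4*log(t + 5) + 5*exp(-3*t)/3 - 5*exp(-4*t)/8.
Step 1. Rewrite: now ∫((8*t + 16)/(t**2 + 4*t - 5)) dt + ∫(5*exp(-4*t)/2) dt + ∫(-5*exp(-3*t)) dt.
Step 2. Evaluate the standard form: now ∫((8*t + 16)/(t**2 + 4*t - 5)) dt + ∫(5*exp(-4*t)/2) dt + 5*exp(-3*t)/3.
Step 3. Evaluate the standard form: now ∫((8*t + 16)/(t**2 + 4*t - 5)) dt + 5*exp(-3*t)/3 - 5*exp(-4*t)/8.
Step 4. Decompose ∫((8*t + 16)/(t**2 + 4*t - 5)) dt by partial fractions, (8*t + 16)/(t**2 + 4*t - 5) = 4/(t + 5) + 4/(t - 1): now ∫(4/(t - 1)) dt + ∫(4/(t + 5)) dt + 5*exp(-3*t)/3 - 5*exp(-4*t)/8.
Step 5. Evaluate the standard form [assuming t > -5]: now 4*log(t + 5) + ∫(4/(t - 1)) dt + 5*exp(-3*t)/3 - 5*exp(-4*t)/8.
Step 6. Evaluate the standard form [assuming t > 1]: now 4*log(t - 1) + 4*log(t + 5) + 5*exp(-3*t)/3 - 5*exp(-4*t)/8.
Answer: 4*log(t - 1) + 4*log(t + 5) + 5*exp(-3*t)/3 - 5*exp(-4*t)/8.


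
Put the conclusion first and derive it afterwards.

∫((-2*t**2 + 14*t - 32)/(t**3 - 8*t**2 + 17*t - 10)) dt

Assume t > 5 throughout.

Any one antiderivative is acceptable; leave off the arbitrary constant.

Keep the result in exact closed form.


The answer is -log(t - 5) + 4*log(t - 2) - 5*log(t - 1).
Step 1. Decompose ∫((-2*t**2 + 14*t - 32)/(t**3 - 8*t**2 + 17*t - 10)) dt by partial fractions, (-2*t**2 + 14*t - 32)/(t**3 - 8*t**2 + 17*t - 10) = -5/(t - 1) + 4/(t - 2) - 1/(t - 5): now ∫(-1/(t - 5)) dt + ∫(4/(t - 2)) dt + ∫(-5/(t - 1)) dt.
Step 2. Evaluate the standard form [assuming t > 2]: now 4*log(t - 2) + ∫(-1/(t - 5)) dt + ∫(-5/(t - 1)) dt.
Step 3. Evaluate the standard form [assuming t > 5]: now -log(t - 5) + 4*log(t - 2) + ∫(-5/(t - 1)) dt.
Step 4. Evaluate the standard form [assuming t > 1]: now -log(t - 5) + 4*log(t - 2) - 5*log(t - 1).
Answer: -log(t - 5) + 4*log(t - 2) - 5*log(t - 1).


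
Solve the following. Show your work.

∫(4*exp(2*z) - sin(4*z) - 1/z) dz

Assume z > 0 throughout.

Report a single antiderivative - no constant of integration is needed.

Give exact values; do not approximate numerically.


Step 1. Rewrite: now ∫(-1/z) dz + ∫(4*exp(2*z)) dz + ∫(-sin(4*z)) dz.
Step 2. Evaluate the standard form [assuming z > 0]: now -log(z) + ∫(4*exp(2*z)) dz + ∫(-sin(4*z)) dz.
Step 3. Evaluate the standard form: now 2*exp(2*z) - log(z) + ∫(-sin(4*z)) dz.
Step 4. Evaluate the standard form: now 2*exp(2*z) - log(z) + cos(4*z)/4.
Answer: 2*exp(2*z) - log(z) + cos(4*z)/4.


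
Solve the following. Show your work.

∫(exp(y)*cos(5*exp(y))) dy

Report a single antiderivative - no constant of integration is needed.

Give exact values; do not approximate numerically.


Step 1. Substitute u = exp(y), turning ∫(exp(y)*cos(5*exp(y))) dy into ∫(cos(5*u)) du: now ∫(cos(5*u)) du.
Step 2. Evaluate the standard form: now sin(5*u)/5.
Step 3. Substitute back u = exp(y): now sin(5*exp(y))/5.
Answer: sin(5*exp(y))/5.


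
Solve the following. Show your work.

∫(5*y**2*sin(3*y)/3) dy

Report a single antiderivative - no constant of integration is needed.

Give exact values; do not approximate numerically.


Step 1. Integrate ∫(5*y**2*sin(3*y)/3) dy by parts with u = y**2, dv = (5*sin(3*y)/3) dy, so v = -5*cos(3*y)/9: now -5*y**2*cos(3*y)/9 + ∫(10*y*cos(3*y)/9) dy.
Step 2. Integrate ∫(10*y*cos(3*y)/9) dy by parts with u = y, dv = (10*cos(3*y)/9) dy, so v = 10*sin(3*y)/27: now -5*y**2*cos(3*y)/9 + 10*y*sin(3*y)/27 + ∫(-10*sin(3*y)/27) dy.
Step 3. Evaluate the standard form: now -5*y**2*cos(3*y)/9 + 10*y*sin(3*y)/27 + 10*cos(3*y)/81.
Answer: -5*y**2*cos(3*y)/9 + 10*y*sin(3*y)/27 + 10*cos(3*y)/81.


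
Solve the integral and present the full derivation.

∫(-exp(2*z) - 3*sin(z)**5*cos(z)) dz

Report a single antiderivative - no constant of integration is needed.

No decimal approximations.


Step 1. Rewrite: now ∫(-3*sin(z)**5*cos(z)) dz + ∫(-exp(2*z)) dz.
Step 2. Substitute u = sin(z), turning ∫(-3*sin(z)**5*cos(z)) dz into ∫(-3*u**5) du: now ∫(-3*u**5) du + ∫(-exp(2*z)) dz.
Step 3. Evaluate the standard form: now -u**6/2 + ∫(-exp(2*z)) dz.
Step 4. Substitute back u = sin(z): now -sin(z)**6/2 + ∫(-exp(2*z)) dz.
Step 5. Evaluate the standard form: now -exp(2*z)/2 - sin(z)**6/2.
Answer: -exp(2*z)/2 - sin(z)**6/2.


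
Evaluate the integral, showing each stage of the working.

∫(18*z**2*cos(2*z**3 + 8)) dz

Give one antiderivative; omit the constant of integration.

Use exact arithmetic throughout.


Step 1. Substitute u = z**3 + 4, turning ∫(18*z**2*cos(2*z**3 + 8)) dz into ∫(6*cos(2*u)) du: now ∫(6*cos(2*u)) du.
Step 2. Evaluate the standard form: now 3*sin(2*u).
Step 3. Substitute back u = z**3 + 4: now 3*sin(2*z**3 + 8).
Answer: 3*sin(2*z**3 + 8).


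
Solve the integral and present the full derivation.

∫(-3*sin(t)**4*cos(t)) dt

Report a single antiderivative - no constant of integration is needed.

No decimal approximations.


Step 1. Substitute u = sin(t), turning ∫(-3*sin(t)**4*cos(t)) dt into ∫(-3*u**4) du: now ∫(-3*u**4) du.
Step 2. Evaluate the standard form: now -3*u**5/5.
Step 3. Substitute back u = sin(t): now -3*sin(t)**5/5.
Answer: -3*sin(t)**5/5.


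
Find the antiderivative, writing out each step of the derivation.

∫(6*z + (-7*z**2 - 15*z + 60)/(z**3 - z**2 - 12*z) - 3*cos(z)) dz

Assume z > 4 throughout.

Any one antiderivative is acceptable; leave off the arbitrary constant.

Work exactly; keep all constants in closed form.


Step 1. Rewrite: now ∫(6*z) dz + ∫((-7*z**2 - 15*z + 60)/(z**3 - z**2 - 12*z)) dz + ∫(-3*cos(z)) dz.
Step 2. Evaluate the standard form: now -3*sin(z) + ∫(6*z) dz + ∫((-7*z**2 - 15*z + 60)/(z**3 - z**2 - 12*z)) dz.
Step 3. Decompose ∫((-7*z**2 - 15*z + 60)/(z**3 - z**2 - 12*z)) dz by partial fractions, (-7*z**2 - 15*z + 60)/(z**3 - z**2 - 12*z) = 2/(z + 3) - 4/(z - 4) - 5/z: now -3*sin(z) + ∫(-5/z) dz + ∫(6*z) dz + ∫(-4/(z - 4)) dz + ∫(2/(z + 3)) dz.
Step 4. Evaluate the standard form [assuming z > 4]: now -4*log(z - 4) - 3*sin(z) + ∫(-5/z) dz + ∫(6*z) dz + ∫(2/(z + 3)) dz.
Step 5. Evaluate the standard form [assuming z > -3]: now -4*log(z - 4) + 2*log(z + 3) - 3*sin(z) + ∫(-5/z) dz + ∫(6*z) dz.
Step 6. Evaluate the standard form [assuming z > 0]: now -5*log(z) - 4*log(z - 4) + 2*log(z + 3) - 3*sin(z) + ∫(6*z) dz.
Step 7. Evaluate the standard form: now 3*z**2 - 5*log(z) - 4*log(z - 4) + 2*log(z + 3) - 3*sin(z).
Answer: 3*z**2 - 5*log(z) - 4*log(z - 4) + 2*log(z + 3) - 3*sin(z).


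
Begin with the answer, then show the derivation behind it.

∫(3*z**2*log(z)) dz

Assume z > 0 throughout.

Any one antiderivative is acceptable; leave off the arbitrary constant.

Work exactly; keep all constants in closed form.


The answer is z**3*log(z) - z**3/3.
Step 1. Integrate ∫(3*z**2*log(z)) dz by parts with u = log(z), dv = (3*z**2) dz, so v = z**3 [assuming z > 0]: now z**3*log(z) + ∫(-z**2) dz.
Step 2. Evaluate the standard form: now z**3*log(z) - z**3/3.
Answer: z**3*log(z) - z**3/3.


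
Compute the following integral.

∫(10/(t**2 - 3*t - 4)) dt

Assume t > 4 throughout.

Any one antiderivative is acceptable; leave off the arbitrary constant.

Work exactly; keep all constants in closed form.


Answer: 2*log(t - 4) - 2*log(t + 1).


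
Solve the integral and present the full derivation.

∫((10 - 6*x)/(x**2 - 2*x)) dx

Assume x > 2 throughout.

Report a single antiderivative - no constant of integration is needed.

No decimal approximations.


Step 1. Decompose ∫((10 - 6*x)/(x**2 - 2*x)) dx by partial fractions, (10 - 6*x)/(x**2 - 2*x) = -1/(x - 2) - 5/x: now ∫(-5/x) dx + ∫(-1/(x - 2)) dx.
Step 2. Evaluate the standard form [assuming x > 0]: now -5*log(x) + ∫(-1/(x - 2)) dx.
Step 3. Evaluate the standard form [assuming x > 2]: now -5*log(x) - log(x - 2).
Answer: -5*log(x) - log(x - 2).


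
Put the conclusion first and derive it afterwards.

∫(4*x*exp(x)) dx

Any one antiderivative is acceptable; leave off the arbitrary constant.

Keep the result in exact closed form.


The answer is 4*x*exp(x) - 4*exp(x).
Step 1. Integrate ∫(4*x*exp(x)) dx by parts with u = x, dv = (4*exp(x)) dx, so v = 4*exp(x): now 4*x*exp(x) + ∫(-4*exp(x)) dx.
Step 2. Evaluate the standard form: now 4*x*exp(x) - 4*exp(x).
Answer: 4*x*exp(x) - 4*exp(x).


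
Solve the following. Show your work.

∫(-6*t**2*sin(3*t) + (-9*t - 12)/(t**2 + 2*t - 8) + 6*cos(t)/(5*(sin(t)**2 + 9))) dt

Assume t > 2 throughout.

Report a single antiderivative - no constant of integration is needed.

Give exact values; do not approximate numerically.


Step 1. Rewrite: now ∫(-6*t**2*sin(3*t)) dt + ∫((-9*t - 12)/(t**2 + 2*t - 8)) dt + ∫(6*cos(t)/(5*(sin(t)**2 + 9))) dt.
Step 2. Substitute u = sin(t), turning ∫(6*cos(t)/(5*(sin(t)**2 + 9))) dt into ∫(6/(5*(u**2 + 9))) du: now ∫(-6*t**2*sin(3*t)) dt + ∫((-9*t - 12)/(t**2 + 2*t - 8)) dt + ∫(6/(5*(u**2 + 9))) du.
Step 3. Evaluate the standard form: now 2*atan(u/3)/5 + ∫(-6*t**2*sin(3*t)) dt + ∫((-9*t - 12)/(t**2 + 2*t - 8)) dt.
Step 4. Substitute back u = sin(t): now 2*atan(sin(t)/3)/5 + ∫(-6*t**2*sin(3*t)) dt + ∫((-9*t - 12)/(t**2 + 2*t - 8)) dt.
Step 5. Integrate ∫(-6*t**2*sin(3*t)) dt by parts with u = t**2, dv = (-6*sin(3*t)) dt, so v = 2*cos(3*t): now 2*t**2*cos(3*t) + 2*atan(sin(t)/3)/5 + ∫(-4*t*cos(3*t)) dt + ∫((-9*t - 12)/(t**2 + 2*t - 8)) dt.
Step 6. Integrate ∫(-4*t*cos(3*t)) dt by parts with u = t, dv = (-4*cos(3*t)) dt, so v = -4*sin(3*t)/3: now 2*t**2*cos(3*t) - 4*t*sin(3*t)/3 + 2*atan(sin(t)/3)/5 + ∫((-9*t - 12)/(t**2 + 2*t - 8)) dt + ∫(4*sin(3*t)/3) dt.
Step 7. Evaluate the standard form: now 2*t**2*cos(3*t) - 4*t*sin(3*t)/3 - 4*cos(3*t)/9 + 2*atan(sin(t)/3)/5 + ∫((-9*t - 12)/(t**2 + 2*t - 8)) dt.
Step 8. Decompose ∫((-9*t - 12)/(t**2 + 2*t - 8)) dt by partial fractions, (-9*t - 12)/(t**2 + 2*t - 8) = -4/(t + 4) - 5/(t - 2): now 2*t**2*cos(3*t) - 4*t*sin(3*t)/3 - 4*cos(3*t)/9 + 2*atan(sin(t)/3)/5 + ∫(-5/(t - 2)) dt + ∫(-4/(t + 4)) dt.
Step 9. Evaluate the standard form [assuming t > -4]: now 2*t**2*cos(3*t) - 4*t*sin(3*t)/3 - 4*log(t + 4) - 4*cos(3*t)/9 + 2*atan(sin(t)/3)/5 + ∫(-5/(t - 2)) dt.
Step 10. Evaluate the standard form [assuming t > 2]: now 2*t**2*cos(3*t) - 4*t*sin(3*t)/3 - 5*log(t - 2) - 4*log(t + 4) - 4*cos(3*t)/9 + 2*atan(sin(t)/3)/5.
Answer: 2*t**2*cos(3*t) - 4*t*sin(3*t)/3 - 5*log(t - 2) - 4*log(t + 4) - 4*cos(3*t)/9 + 2*atan(sin(t)/3)/5.


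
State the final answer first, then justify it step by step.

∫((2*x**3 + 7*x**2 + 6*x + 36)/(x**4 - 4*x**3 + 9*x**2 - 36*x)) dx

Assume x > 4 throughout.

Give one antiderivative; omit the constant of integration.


The answer is -log(x) + 3*log(x - 4) + atan(x/3).
Step 1. Decompose ∫((2*x**3 + 7*x**2 + 6*x + 36)/(x**4 - 4*x**3 + 9*x**2 - 36*x)) dx by partial fractions, (2*x**3 + 7*x**2 + 6*x + 36)/(x**4 - 4*x**3 + 9*x**2 - 36*x) = 3/(x**2 + 9) + 3/(x - 4) - 1/x: now ∫(-1/x) dx + ∫(3/(x - 4)) dx + ∫(3/(x**2 + 9)) dx.
Step 2. Evaluate the standard form [assuming x > 4]: now 3*log(x - 4) + ∫(-1/x) dx + ∫(3/(x**2 + 9)) dx.
Step 3. Evaluate the standard form [assuming x > 0]: now -log(x) + 3*log(x - 4) + ∫(3/(x**2 + 9)) dx.
Step 4. Evaluate the standard form: now -log(x) + 3*log(x - 4) + atan(x/3).
Answer: -log(x) + 3*log(x - 4) + atan(x/3).


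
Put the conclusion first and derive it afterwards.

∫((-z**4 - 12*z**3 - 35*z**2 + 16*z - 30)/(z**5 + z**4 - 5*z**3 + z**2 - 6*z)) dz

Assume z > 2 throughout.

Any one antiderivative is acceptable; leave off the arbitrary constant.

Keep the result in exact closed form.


The answer is 5*log(z) - 5*log(z - 2) - log(z + 3) - 4*atan(z).
Step 1. Decompose ∫((-z**4 - 12*z**3 - 35*z**2 + 16*z - 30)/(z**5 + z**4 - 5*z**3 + z**2 - 6*z)) dz by partial fractions, (-z**4 - 12*z**3 - 35*z**2 + 16*z - 30)/(z**5 + z**4 - 5*z**3 + z**2 - 6*z) = -4/(z**2 + 1) - 1/(z + 3) - 5/(z - 2) + 5/z: now ∫(5/z) dz + ∫(-5/(z - 2)) dz + ∫(-1/(z + 3)) dz + ∫(-4/(z**2 + 1)) dz.
Step 2. Evaluate the standard form [assuming z > -3]: now -log(z + 3) + ∫(5/z) dz + ∫(-5/(z - 2)) dz + ∫(-4/(z**2 + 1)) dz.
Step 3. Evaluate the standard form [assuming z > 0]: now 5*log(z) - log(z + 3) + ∫(-5/(z - 2)) dz + ∫(-4/(z**2 + 1)) dz.
Step 4. Evaluate the standard form [assuming z > 2]: now 5*log(z) - 5*log(z - 2) - log(z + 3) + ∫(-4/(z**2 + 1)) dz.
Step 5. Evaluate the standard form: now 5*log(z) - 5*log(z - 2) - log(z + 3) - 4*atan(z).
Answer: 5*log(z) - 5*log(z - 2) - log(z + 3) - 4*atan(z).


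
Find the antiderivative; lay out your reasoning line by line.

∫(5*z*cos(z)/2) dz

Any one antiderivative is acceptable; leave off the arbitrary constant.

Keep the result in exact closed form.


Step 1. Integrate ∫(5*z*cos(z)/2) dz by parts with u = z, dv = (5*cos(z)/2) dz, so v = 5*sin(z)/2: now 5*z*sin(z)/2 + ∫(-5*sin(z)/2) dz.
Step 2. Evaluate the standard form: now 5*z*sin(z)/2 + 5*cos(z)/2.
Answer: 5*z*sin(z)/2 + 5*cos(z)/2.


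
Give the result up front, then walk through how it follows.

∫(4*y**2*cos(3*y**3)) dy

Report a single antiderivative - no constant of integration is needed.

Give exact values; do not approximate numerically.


The answer is 4*sin(3*y**3)/9.
Step 1. Substitute u = y**3, turning ∫(4*y**2*cos(3*y**3)) dy into ∫(4*cos(3*u)/3) du: now ∫(4*cos(3*u)/3) du.
Step 2. Evaluate the standard form: now 4*sin(3*u)/9.
Step 3. Substitute back u = y**3: now 4*sin(3*y**3)/9.
Answer: 4*sin(3*y**3)/9.


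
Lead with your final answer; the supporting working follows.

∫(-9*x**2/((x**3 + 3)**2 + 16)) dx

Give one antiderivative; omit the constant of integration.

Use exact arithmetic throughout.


The answer is -3*atan(x**3/4 + 3/4)/4.
Step 1. Substitute u = x**3 + 3, turning ∫(-9*x**2/((x**3 + 3)**2 + 16)) dx into ∫(-3/(u**2 + 16)) du: now ∫(-3/(u**2 + 16)) du.
Step 2. Evaluate the standard form: now -3*atan(u/4)/4.
Step 3. Substitute back u = x**3 + 3: now -3*atan(x**3/4 + 3/4)/4.
Answer: -3*atan(x**3/4 + 3/4)/4.


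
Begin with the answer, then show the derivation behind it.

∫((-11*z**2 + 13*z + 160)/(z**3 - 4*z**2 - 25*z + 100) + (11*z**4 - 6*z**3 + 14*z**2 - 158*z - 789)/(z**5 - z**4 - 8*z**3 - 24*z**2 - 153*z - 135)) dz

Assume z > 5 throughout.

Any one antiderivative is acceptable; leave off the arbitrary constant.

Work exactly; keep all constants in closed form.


The answer is -2*log(z - 5) - 4*log(z - 4) + 5*log(z + 1) + 3*log(z + 3) - 2*log(z + 5) + 4*atan(z/3)/3.
Step 1. Rewrite: now ∫((-11*z**2 + 13*z + 160)/(z**3 - 4*z**2 - 25*z + 100)) dz + ∫((11*z**4 - 6*z**3 + 14*z**2 - 158*z - 789)/(z**5 - z**4 - 8*z**3 - 24*z**2 - 153*z - 135)) dz.
Step 2. Decompose ∫((-11*z**2 + 13*z + 160)/(z**3 - 4*z**2 - 25*z + 100)) dz by partial fractions, (-11*z**2 + 13*z + 160)/(z**3 - 4*z**2 - 25*z + 100) = -2/(z + 5) - 4/(z - 4) - 5/(z - 5): now ∫((11*z**4 - 6*z**3 + 14*z**2 - 158*z - 789)/(z**5 - z**4 - 8*z**3 - 24*z**2 - 153*z - 135)) dz + ∫(-5/(z - 5)) dz + ∫(-4/(z - 4)) dz + ∫(-2/(z + 5)) dz.
Step 3. Evaluate the standard form [assuming z > 5]: now -5*log(z - 5) + ∫((11*z**4 - 6*z**3 + 14*z**2 - 158*z - 789)/(z**5 - z**4 - 8*z**3 - 24*z**2 - 153*z - 135)) dz + ∫(-4/(z - 4)) dz + ∫(-2/(z + 5)) dz.
Step 4. Evaluate the standard form [assuming z > 4]: now -5*log(z - 5) - 4*log(z - 4) + ∫((11*z**4 - 6*z**3 + 14*z**2 - 158*z - 789)/(z**5 - z**4 - 8*z**3 - 24*z**2 - 153*z - 135)) dz + ∫(-2/(z + 5)) dz.
Step 5. Evaluate the standard form [assuming z > -5]: now -5*log(z - 5) - 4*log(z - 4) - 2*log(z + 5) + ∫((11*z**4 - 6*z**3 + 14*z**2 - 158*z - 789)/(z**5 - z**4 - 8*z**3 - 24*z**2 - 153*z - 135)) dz.
Step 6. Decompose ∫((11*z**4 - 6*z**3 + 14*z**2 - 158*z - 789)/(z**5 - z**4 - 8*z**3 - 24*z**2 - 153*z - 135)) dz by partial fractions, (11*z**4 - 6*z**3 + 14*z**2 - 158*z - 789)/(z**5 - z**4 - 8*z**3 - 24*z**2 - 153*z - 135) = 4/(z**2 + 9) + 3/(z + 3) + 5/(z + 1) + 3/(z - 5): now -5*log(z - 5) - 4*log(z - 4) - 2*log(z + 5) + ∫(3/(z - 5)) dz + ∫(5/(z + 1)) dz + ∫(3/(z + 3)) dz + ∫(4/(z**2 + 9)) dz.
Step 7. Evaluate the standard form [assuming z > -3]: now -5*log(z - 5) - 4*log(z - 4) + 3*log(z + 3) - 2*log(z + 5) + ∫(3/(z - 5)) dz + ∫(5/(z + 1)) dz + ∫(4/(z**2 + 9)) dz.
Step 8. Evaluate the standard form [assuming z > -1]: now -5*log(z - 5) - 4*log(z - 4) + 5*log(z + 1) + 3*log(z + 3) - 2*log(z + 5) + ∫(3/(z - 5)) dz + ∫(4/(z**2 + 9)) dz.
Step 9. Evaluate the standard form [assuming z > 5]: now -2*log(z - 5) - 4*log(z - 4) + 5*log(z + 1) + 3*log(z + 3) - 2*log(z + 5) + ∫(4/(z**2 + 9)) dz.
Step 10. Evaluate the standard form: now -2*log(z - 5) - 4*log(z - 4) + 5*log(z + 1) + 3*log(z + 3) - 2*log(z + 5) + 4*atan(z/3)/3.
Answer: -2*log(z - 5) - 4*log(z - 4) + 5*log(z + 1) + 3*log(z + 3) - 2*log(z + 5) + 4*atan(z/3)/3.


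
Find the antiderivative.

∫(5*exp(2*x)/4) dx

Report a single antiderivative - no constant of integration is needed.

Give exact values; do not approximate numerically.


Answer: 5*exp(2*x)/8.


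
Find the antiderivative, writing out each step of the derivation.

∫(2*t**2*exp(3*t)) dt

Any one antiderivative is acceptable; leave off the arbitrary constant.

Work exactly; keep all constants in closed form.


Step 1. Integrate ∫(2*t**2*exp(3*t)) dt by parts with u = t**2, dv = (2*exp(3*t)) dt, so v = 2*exp(3*t)/3: now 2*t**2*exp(3*t)/3 + ∫(-4*t*exp(3*t)/3) dt.
Step 2. Integrate ∫(-4*t*exp(3*t)/3) dt by parts with u = t, dv = (-4*exp(3*t)/3) dt, so v = -4*exp(3*t)/9: now 2*t**2*exp(3*t)/3 - 4*t*exp(3*t)/9 + ∫(4*exp(3*t)/9) dt.
Step 3. Evaluate the standard form: now 2*t**2*exp(3*t)/3 - 4*t*exp(3*t)/9 + 4*exp(3*t)/27.
Answer: 2*t**2*exp(3*t)/3 - 4*t*exp(3*t)/9 + 4*exp(3*t)/27.


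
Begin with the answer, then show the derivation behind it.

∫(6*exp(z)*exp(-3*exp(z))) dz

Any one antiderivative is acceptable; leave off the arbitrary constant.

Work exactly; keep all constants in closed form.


The answer is -2*exp(-3*exp(z)).
Step 1. Substitute u = exp(z), turning ∫(6*exp(z)*exp(-3*exp(z))) dz into ∫(6*exp(-3*u)) du: now ∫(6*exp(-3*u)) du.
Step 2. Evaluate the standard form: now -2*exp(-3*u).
Step 3. Substitute back u = exp(z): now -2*exp(-3*exp(z)).
Answer: -2*exp(-3*exp(z)).


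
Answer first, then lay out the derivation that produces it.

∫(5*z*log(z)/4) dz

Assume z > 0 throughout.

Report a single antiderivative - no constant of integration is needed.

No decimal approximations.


The answer is 5*z**2*log(z)/8 - 5*z**2/16.
Step 1. Integrate ∫(5*z*log(z)/4) dz by parts with u = log(z), dv = (5*z/4) dz, so v = 5*z**2/8 [assuming z > 0]: now 5*z**2*log(z)/8 + ∫(-5*z/8) dz.
Step 2. Evaluate the standard form: now 5*z**2*log(z)/8 - 5*z**2/16.
Answer: 5*z**2*log(z)/8 - 5*z**2/16.


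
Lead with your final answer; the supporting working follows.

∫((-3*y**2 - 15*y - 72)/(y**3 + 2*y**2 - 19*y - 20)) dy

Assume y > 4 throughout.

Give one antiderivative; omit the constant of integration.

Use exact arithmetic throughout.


The answer is -4*log(y - 4) + 3*log(y + 1) - 2*log(y + 5).
Step 1. Decompose ∫((-3*y**2 - 15*y - 72)/(y**3 + 2*y**2 - 19*y - 20)) dy by partial fractions, (-3*y**2 - 15*y - 72)/(y**3 + 2*y**2 - 19*y - 20) = -2/(y + 5) + 3/(y + 1) - 4/(y - 4): now ∫(-4/(y - 4)) dy + ∫(3/(y + 1)) dy + ∫(-2/(y + 5)) dy.
Step 2. Evaluate the standard form [assuming y > -1]: now 3*log(y + 1) + ∫(-4/(y - 4)) dy + ∫(-2/(y + 5)) dy.
Step 3. Evaluate the standard form [assuming y > -5]: now 3*log(y + 1) - 2*log(y + 5) + ∫(-4/(y - 4)) dy.
Step 4. Evaluate the standard form [assuming y > 4]: now -4*log(y - 4) + 3*log(y + 1) - 2*log(y + 5).
Answer: -4*log(y - 4) + 3*log(y + 1) - 2*log(y + 5).


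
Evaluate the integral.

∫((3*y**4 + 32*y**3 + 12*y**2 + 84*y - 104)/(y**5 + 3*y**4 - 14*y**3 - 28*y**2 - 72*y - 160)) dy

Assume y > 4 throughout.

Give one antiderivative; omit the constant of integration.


Answer: 3*log(y - 4) + 3*log(y + 2) - 3*log(y + 5) + atan(y/2).


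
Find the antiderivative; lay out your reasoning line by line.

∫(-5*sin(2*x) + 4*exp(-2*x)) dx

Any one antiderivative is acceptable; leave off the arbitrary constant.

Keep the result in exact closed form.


Step 1. Rewrite: now ∫(4*exp(-2*x)) dx + ∫(-5*sin(2*x)) dx.
Step 2. Evaluate the standard form: now 5*cos(2*x)/2 + ∫(4*exp(-2*x)) dx.
Step 3. Evaluate the standard form: now 5*cos(2*x)/2 - 2*exp(-2*x).
Answer: 5*cos(2*x)/2 - 2*exp(-2*x).


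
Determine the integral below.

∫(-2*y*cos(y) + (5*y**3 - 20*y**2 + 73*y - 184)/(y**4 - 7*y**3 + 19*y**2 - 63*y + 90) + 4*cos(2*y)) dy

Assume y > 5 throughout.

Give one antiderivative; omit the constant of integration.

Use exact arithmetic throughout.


Answer: -2*y*sin(y) + 3*log(y - 5) + 2*log(y - 2) + 2*sin(2*y) - 2*cos(y) - 4*atan(y/3)/3.


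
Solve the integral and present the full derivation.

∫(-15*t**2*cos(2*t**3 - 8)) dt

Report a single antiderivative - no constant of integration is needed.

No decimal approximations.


Step 1. Substitute u = t**3 - 4, turning ∫(-15*t**2*cos(2*t**3 - 8)) dt into ∫(-5*cos(2*u)) du: now ∫(-5*cos(2*u)) du.
Step 2. Evaluate the standard form: now -5*sin(2*u)/2.
Step 3. Substitute back u = t**3 - 4: now -5*sin(2*t**3 - 8)/2.
Answer: -5*sin(2*t**3 - 8)/2.


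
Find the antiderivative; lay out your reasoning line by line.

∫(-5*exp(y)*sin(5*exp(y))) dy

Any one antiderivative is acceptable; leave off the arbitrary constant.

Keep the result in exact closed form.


Step 1. Substitute u = exp(y), turning ∫(-5*exp(y)*sin(5*exp(y))) dy into ∫(-5*sin(5*u)) du: now ∫(-5*sin(5*u)) du.
Step 2. Evaluate the standard form: now cos(5*u).
Step 3. Substitute back u = exp(y): now cos(5*exp(y)).
Answer: cos(5*exp(y)).


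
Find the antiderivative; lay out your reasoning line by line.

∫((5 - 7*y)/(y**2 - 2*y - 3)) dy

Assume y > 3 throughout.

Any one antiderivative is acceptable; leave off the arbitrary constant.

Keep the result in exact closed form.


Step 1. Decompose ∫((5 - 7*y)/(y**2 - 2*y - 3)) dy by partial fractions, (5 - 7*y)/(y**2 - 2*y - 3) = -3/(y + 1) - 4/(y - 3): now ∫(-4/(y - 3)) dy + ∫(-3/(y + 1)) dy.
Step 2. Evaluate the standard form [assuming y > -1]: now -3*log(y + 1) + ∫(-4/(y - 3)) dy.
Step 3. Evaluate the standard form [assuming y > 3]: now -4*log(y - 3) - 3*log(y + 1).
Answer: -4*log(y - 3) - 3*log(y + 1).


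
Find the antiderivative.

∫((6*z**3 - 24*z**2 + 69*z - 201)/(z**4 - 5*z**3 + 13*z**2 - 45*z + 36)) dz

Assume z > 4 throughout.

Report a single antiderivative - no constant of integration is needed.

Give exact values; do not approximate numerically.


Answer: log(z - 4) + 5*log(z - 1) - atan(z/3).


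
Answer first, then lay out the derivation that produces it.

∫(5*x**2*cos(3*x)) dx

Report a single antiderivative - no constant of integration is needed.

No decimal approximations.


The answer is 5*x**2*sin(3*x)/3 + 10*x*cos(3*x)/9 - 10*sin(3*x)/27.
Step 1. Integrate ∫(5*x**2*cos(3*x)) dx by parts with u = x**2, dv = (5*cos(3*x)) dx, so v = 5*sin(3*x)/3: now 5*x**2*sin(3*x)/3 + ∫(-10*x*sin(3*x)/3) dx.
Step 2. Integrate ∫(-10*x*sin(3*x)/3) dx by parts with u = x, dv = (-10*sin(3*x)/3) dx, so v = 10*cos(3*x)/9: now 5*x**2*sin(3*x)/3 + 10*x*cos(3*x)/9 + ∫(-10*cos(3*x)/9) dx.
Step 3. Evaluate the standard form: now 5*x**2*sin(3*x)/3 + 10*x*cos(3*x)/9 - 10*sin(3*x)/27.
Answer: 5*x**2*sin(3*x)/3 + 10*x*cos(3*x)/9 - 10*sin(3*x)/27.


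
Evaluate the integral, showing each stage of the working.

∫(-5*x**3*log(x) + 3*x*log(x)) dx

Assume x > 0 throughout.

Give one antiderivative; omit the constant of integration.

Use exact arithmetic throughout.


Step 1. Rewrite: now ∫(3*x*log(x)) dx + ∫(-5*x**3*log(x)) dx.
Step 2. Integrate ∫(-5*x**3*log(x)) dx by parts with u = log(x), dv = (-5*x**3) dx, so v = -5*x**4/4 [assuming x > 0]: now -5*x**4*log(x)/4 + ∫(5*x**3/4) dx + ∫(3*x*log(x)) dx.
Step 3. Evaluate the standard form: now -5*x**4*log(x)/4 + 5*x**4/16 + ∫(3*x*log(x)) dx.
Step 4. Integrate ∫(3*x*log(x)) dx by parts with u = log(x), dv = (3*x) dx, so v = 3*x**2/2 [assuming x > 0]: now -5*x**4*log(x)/4 + 5*x**4/16 + 3*x**2*log(x)/2 + ∫(-3*x/2) dx.
Step 5. Evaluate the standard form: now -5*x**4*log(x)/4 + 5*x**4/16 + 3*x**2*log(x)/2 - 3*x**2/4.
Answer: -5*x**4*log(x)/4 + 5*x**4/16 + 3*x**2*log(x)/2 - 3*x**2/4.


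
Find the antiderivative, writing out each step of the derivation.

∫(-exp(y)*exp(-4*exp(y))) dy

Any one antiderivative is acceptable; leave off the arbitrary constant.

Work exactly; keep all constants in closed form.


Step 1. Substitute u = exp(y), turning ∫(-exp(y)*exp(-4*exp(y))) dy into ∫(-exp(-4*u)) du: now ∫(-exp(-4*u)) du.
Step 2. Evaluate the standard form: now exp(-4*u)/4.
Step 3. Substitute back u = exp(y): now exp(-4*exp(y))/4.
Answer: exp(-4*exp(y))/4.


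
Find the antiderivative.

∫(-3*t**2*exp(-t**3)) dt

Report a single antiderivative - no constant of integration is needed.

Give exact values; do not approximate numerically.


Answer: exp(-t**3).


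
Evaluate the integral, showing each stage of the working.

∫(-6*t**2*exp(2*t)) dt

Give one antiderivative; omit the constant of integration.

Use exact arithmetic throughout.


Step 1. Integrate ∫(-6*t**2*exp(2*t)) dt by parts with u = t**2, dv = (-6*exp(2*t)) dt, so v = -3*exp(2*t): now -3*t**2*exp(2*t) + ∫(6*t*exp(2*t)) dt.
Step 2. Integrate ∫(6*t*exp(2*t)) dt by parts with u = t, dv = (6*exp(2*t)) dt, so v = 3*exp(2*t): now -3*t**2*exp(2*t) + 3*t*exp(2*t) + ∫(-3*exp(2*t)) dt.
Step 3. Evaluate the standard form: now -3*t**2*exp(2*t) + 3*t*exp(2*t) - 3*exp(2*t)/2.
Answer: -3*t**2*exp(2*t) + 3*t*exp(2*t) - 3*exp(2*t)/2.


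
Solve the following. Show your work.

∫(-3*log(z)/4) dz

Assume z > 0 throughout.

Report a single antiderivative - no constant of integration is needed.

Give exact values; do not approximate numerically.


Step 1. Integrate ∫(-3*log(z)/4) dz by parts with u = log(z), dv = (-3/4) dz, so v = -3*z/4 [assuming z > 0]: now -3*z*log(z)/4 + ∫(3/4) dz.
Step 2. Evaluate the standard form: now -3*z*log(z)/4 + 3*z/4.
Answer: -3*z*log(z)/4 + 3*z/4.


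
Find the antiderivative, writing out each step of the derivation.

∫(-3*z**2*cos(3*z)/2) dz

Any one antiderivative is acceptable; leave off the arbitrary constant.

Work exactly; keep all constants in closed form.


Step 1. Integrate ∫(-3*z**2*cos(3*z)/2) dz by parts with u = z**2, dv = (-3*cos(3*z)/2) dz, so v = -sin(3*z)/2: now -z**2*sin(3*z)/2 + ∫(z*sin(3*z)) dz.
Step 2. Integrate ∫(z*sin(3*z)) dz by parts with u = z, dv = (sin(3*z)) dz, so v = -cos(3*z)/3: now -z**2*sin(3*z)/2 - z*cos(3*z)/3 + ∫(cos(3*z)/3) dz.
Step 3. Evaluate the standard form: now -z**2*sin(3*z)/2 - z*cos(3*z)/3 + sin(3*z)/9.
Answer: -z**2*sin(3*z)/2 - z*cos(3*z)/3 + sin(3*z)/9.


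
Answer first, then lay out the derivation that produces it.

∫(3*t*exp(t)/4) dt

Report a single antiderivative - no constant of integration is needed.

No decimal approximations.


The answer is 3*t*exp(t)/4 - 3*exp(t)/4.
Step 1. Integrate ∫(3*t*exp(t)/4) dt by parts with u = t, dv = (3*exp(t)/4) dt, so v = 3*exp(t)/4: now 3*t*exp(t)/4 + ∫(-3*exp(t)/4) dt.
Step 2. Evaluate the standard form: now 3*t*exp(t)/4 - 3*exp(t)/4.
Answer: 3*t*exp(t)/4 - 3*exp(t)/4.


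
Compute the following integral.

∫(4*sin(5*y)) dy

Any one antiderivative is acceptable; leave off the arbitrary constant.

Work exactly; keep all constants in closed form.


Answer: -4*cos(5*y)/5.


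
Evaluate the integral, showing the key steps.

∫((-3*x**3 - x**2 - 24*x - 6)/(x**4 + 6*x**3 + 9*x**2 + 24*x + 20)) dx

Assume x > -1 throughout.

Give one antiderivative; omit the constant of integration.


Step 1. Decompose ∫((-3*x**3 - x**2 - 24*x - 6)/(x**4 + 6*x**3 + 9*x**2 + 24*x + 20)) dx by partial fractions, (-3*x**3 - x**2 - 24*x - 6)/(x**4 + 6*x**3 + 9*x**2 + 24*x + 20) = -2/(x**2 + 4) - 4/(x + 5) + 1/(x + 1): now ∫(1/(x + 1)) dx + ∫(-4/(x + 5)) dx + ∫(-2/(x**2 + 4)) dx.
Step 2. Evaluate the standard form [assuming x > -5]: now -4*log(x + 5) + ∫(1/(x + 1)) dx + ∫(-2/(x**2 + 4)) dx.
Step 3. Evaluate the standard form [assuming x > -1]: now log(x + 1) - 4*log(x + 5) + ∫(-2/(x**2 + 4)) dx.
Step 4. Evaluate the standard form: now log(x + 1) - 4*log(x + 5) - atan(x/2).
Answer: log(x + 1) - 4*log(x + 5) - atan(x/2).


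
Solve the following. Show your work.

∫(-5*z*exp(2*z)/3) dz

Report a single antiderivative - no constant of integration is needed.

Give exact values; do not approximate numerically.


Step 1. Integrate ∫(-5*z*exp(2*z)/3) dz by parts with u = z, dv = (-5*exp(2*z)/3) dz, so v = -5*exp(2*z)/6: now -5*z*exp(2*z)/6 + ∫(5*exp(2*z)/6) dz.
Step 2. Evaluate the standard form: now -5*z*exp(2*z)/6 + 5*exp(2*z)/12.
Answer: -5*z*exp(2*z)/6 + 5*exp(2*z)/12.
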